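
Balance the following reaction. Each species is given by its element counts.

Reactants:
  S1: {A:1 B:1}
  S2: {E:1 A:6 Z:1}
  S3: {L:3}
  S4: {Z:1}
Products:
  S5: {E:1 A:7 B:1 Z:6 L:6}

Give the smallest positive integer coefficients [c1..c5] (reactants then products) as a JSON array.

E: 1·0+1·1+2·0+5·0 = 1 | 1·1 = 1
A: 1·1+1·6+2·0+5·0 = 7 | 1·7 = 7
B: 1·1+1·0+2·0+5·0 = 1 | 1·1 = 1
Z: 1·0+1·1+2·0+5·1 = 6 | 1·6 = 6
L: 1·0+1·0+2·3+5·0 = 6 | 1·6 = 6
gcd(1,1,2,5,1) = 1

Coefficients: [1, 1, 2, 5, 1]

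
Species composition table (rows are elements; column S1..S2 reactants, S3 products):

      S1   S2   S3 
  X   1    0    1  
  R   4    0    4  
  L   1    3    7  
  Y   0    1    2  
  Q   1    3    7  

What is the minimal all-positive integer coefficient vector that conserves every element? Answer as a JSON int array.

X: 1·1+2·0 = 1 | 1·1 = 1
R: 1·4+2·0 = 4 | 1·4 = 4
L: 1·1+2·3 = 7 | 1·7 = 7
Y: 1·0+2·1 = 2 | 1·2 = 2
Q: 1·1+2·3 = 7 | 1·7 = 7
gcd(1,2,1) = 1

Coefficients: [1, 2, 1]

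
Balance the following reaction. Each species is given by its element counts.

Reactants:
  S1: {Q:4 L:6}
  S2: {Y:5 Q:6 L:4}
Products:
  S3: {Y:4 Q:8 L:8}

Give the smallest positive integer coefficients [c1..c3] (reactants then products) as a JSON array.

Y: 4·0+4·5 = 20 | 5·4 = 20
Q: 4·4+4·6 = 40 | 5·8 = 40
L: 4·6+4·4 = 40 | 5·8 = 40
gcd(4,4,5) = 1

Coefficients: [4, 4, 5]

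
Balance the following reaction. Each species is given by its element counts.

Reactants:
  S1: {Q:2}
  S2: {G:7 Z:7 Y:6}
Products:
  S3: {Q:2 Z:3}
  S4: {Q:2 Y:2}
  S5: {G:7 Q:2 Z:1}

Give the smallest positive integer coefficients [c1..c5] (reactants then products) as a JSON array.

G: 6·0+1·7 = 7 | 2·0+3·0+1·7 = 7
Q: 6·2+1·0 = 12 | 2·2+3·2+1·2 = 12
Z: 6·0+1·7 = 7 | 2·3+3·0+1·1 = 7
Y: 6·0+1·6 = 6 | 2·0+3·2+1·0 = 6
gcd(6,1,2,3,1) = 1

Coefficients: [6, 1, 2, 3, 1]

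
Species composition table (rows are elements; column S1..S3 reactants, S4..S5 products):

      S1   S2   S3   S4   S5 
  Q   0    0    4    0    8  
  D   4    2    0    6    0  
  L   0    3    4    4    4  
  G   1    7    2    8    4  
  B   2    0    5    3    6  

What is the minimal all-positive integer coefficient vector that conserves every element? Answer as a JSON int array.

Q: 4·0+4·0+2·4 = 8 | 4·0+1·8 = 8
D: 4·4+4·2+2·0 = 24 | 4·6+1·0 = 24
L: 4·0+4·3+2·4 = 20 | 4·4+1·4 = 20
G: 4·1+4·7+2·2 = 36 | 4·8+1·4 = 36
B: 4·2+4·0+2·5 = 18 | 4·3+1·6 = 18
gcd(4,4,2,4,1) = 1

Coefficients: [4, 4, 2, 4, 1]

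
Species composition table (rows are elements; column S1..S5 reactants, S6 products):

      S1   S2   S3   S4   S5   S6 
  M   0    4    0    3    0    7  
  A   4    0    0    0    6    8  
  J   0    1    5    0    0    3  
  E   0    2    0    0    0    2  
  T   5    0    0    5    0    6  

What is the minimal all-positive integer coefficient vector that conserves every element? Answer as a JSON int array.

M: 1·0+5·4+2·0+5·3+6·0 = 35 | 5·7 = 35
A: 1·4+5·0+2·0+5·0+6·6 = 40 | 5·8 = 40
J: 1·0+5·1+2·5+5·0+6·0 = 15 | 5·3 = 15
E: 1·0+5·2+2·0+5·0+6·0 = 10 | 5·2 = 10
T: 1·5+5·0+2·0+5·5+6·0 = 30 | 5·6 = 30
gcd(1,5,2,5,6,5) = 1

Coefficients: [1, 5, 2, 5, 6, 5]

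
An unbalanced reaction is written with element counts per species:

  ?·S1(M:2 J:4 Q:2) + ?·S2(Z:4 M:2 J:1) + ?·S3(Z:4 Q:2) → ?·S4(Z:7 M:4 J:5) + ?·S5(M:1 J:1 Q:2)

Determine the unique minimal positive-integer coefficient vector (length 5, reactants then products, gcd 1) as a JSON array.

Z: 5·0+6·4+1·4 = 28 | 4·7+6·0 = 28
M: 5·2+6·2+1·0 = 22 | 4·4+6·1 = 22
J: 5·4+6·1+1·0 = 26 | 4·5+6·1 = 26
Q: 5·2+6·0+1·2 = 12 | 4·0+6·2 = 12
gcd(5,6,1,4,6) = 1

Coefficients: [5, 6, 1, 4, 6]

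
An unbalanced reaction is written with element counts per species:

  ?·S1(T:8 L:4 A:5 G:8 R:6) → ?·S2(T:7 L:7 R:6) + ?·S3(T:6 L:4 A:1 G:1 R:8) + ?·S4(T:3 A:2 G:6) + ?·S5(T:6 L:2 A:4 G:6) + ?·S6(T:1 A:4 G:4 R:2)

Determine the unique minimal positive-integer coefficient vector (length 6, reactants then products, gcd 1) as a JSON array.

T: 6·8 = 48 | 2·7+2·6+4·3+1·6+4·1 = 48
L: 6·4 = 24 | 2·7+2·4+4·0+1·2+4·0 = 24
A: 6·5 = 30 | 2·0+2·1+4·2+1·4+4·4 = 30
G: 6·8 = 48 | 2·0+2·1+4·6+1·6+4·4 = 48
R: 6·6 = 36 | 2·6+2·8+4·0+1·0+4·2 = 36
gcd(6,2,2,4,1,4) = 1

Coefficients: [6, 2, 2, 4, 1, 4]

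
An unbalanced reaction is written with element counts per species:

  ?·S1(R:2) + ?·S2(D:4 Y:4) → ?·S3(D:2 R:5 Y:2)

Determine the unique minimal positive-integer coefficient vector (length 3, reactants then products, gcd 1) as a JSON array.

Coefficients: [5, 1, 2]

D: 5·0+1·4 = 4 | 2·2 = 4
R: 5·2+1·0 = 10 | 2·5 = 10
Y: 5·0+1·4 = 4 | 2·2 = 4
gcd(5,1,2) = 1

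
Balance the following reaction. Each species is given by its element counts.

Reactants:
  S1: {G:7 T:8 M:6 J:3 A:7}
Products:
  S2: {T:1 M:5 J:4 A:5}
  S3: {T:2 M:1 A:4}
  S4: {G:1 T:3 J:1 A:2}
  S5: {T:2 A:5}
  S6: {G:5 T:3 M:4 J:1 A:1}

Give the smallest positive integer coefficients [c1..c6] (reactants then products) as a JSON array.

Coefficients: [5, 1, 1, 5, 2, 6]

G: 5·7 = 35 | 1·0+1·0+5·1+2·0+6·5 = 35
T: 5·8 = 40 | 1·1+1·2+5·3+2·2+6·3 = 40
M: 5·6 = 30 | 1·5+1·1+5·0+2·0+6·4 = 30
J: 5·3 = 15 | 1·4+1·0+5·1+2·0+6·1 = 15
A: 5·7 = 35 | 1·5+1·4+5·2+2·5+6·1 = 35
gcd(5,1,1,5,2,6) = 1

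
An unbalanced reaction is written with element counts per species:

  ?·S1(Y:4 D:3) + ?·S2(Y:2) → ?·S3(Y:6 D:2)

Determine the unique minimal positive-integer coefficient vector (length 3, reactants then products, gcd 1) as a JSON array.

Y: 2·4+5·2 = 18 | 3·6 = 18
D: 2·3+5·0 = 6 | 3·2 = 6
gcd(2,5,3) = 1

Coefficients: [2, 5, 3]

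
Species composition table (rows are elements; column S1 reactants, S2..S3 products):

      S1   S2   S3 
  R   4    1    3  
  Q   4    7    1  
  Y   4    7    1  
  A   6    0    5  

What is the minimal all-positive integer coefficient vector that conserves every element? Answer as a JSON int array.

R: 5·4 = 20 | 2·1+6·3 = 20
Q: 5·4 = 20 | 2·7+6·1 = 20
Y: 5·4 = 20 | 2·7+6·1 = 20
A: 5·6 = 30 | 2·0+6·5 = 30
gcd(5,2,6) = 1

Coefficients: [5, 2, 6]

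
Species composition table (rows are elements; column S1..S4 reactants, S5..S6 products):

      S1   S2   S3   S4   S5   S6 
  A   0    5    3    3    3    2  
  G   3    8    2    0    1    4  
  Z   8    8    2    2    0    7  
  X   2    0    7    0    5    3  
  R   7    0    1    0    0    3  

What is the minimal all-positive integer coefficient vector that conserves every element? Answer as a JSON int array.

Coefficients: [1, 1, 5, 1, 5, 4]

A: 1·0+1·5+5·3+1·3 = 23 | 5·3+4·2 = 23
G: 1·3+1·8+5·2+1·0 = 21 | 5·1+4·4 = 21
Z: 1·8+1·8+5·2+1·2 = 28 | 5·0+4·7 = 28
X: 1·2+1·0+5·7+1·0 = 37 | 5·5+4·3 = 37
R: 1·7+1·0+5·1+1·0 = 12 | 5·0+4·3 = 12
gcd(1,1,5,1,5,4) = 1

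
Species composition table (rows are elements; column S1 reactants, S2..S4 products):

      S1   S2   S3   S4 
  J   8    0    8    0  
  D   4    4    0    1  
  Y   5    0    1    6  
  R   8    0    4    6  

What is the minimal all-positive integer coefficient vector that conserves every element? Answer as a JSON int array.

J: 6·8 = 48 | 5·0+6·8+4·0 = 48
D: 6·4 = 24 | 5·4+6·0+4·1 = 24
Y: 6·5 = 30 | 5·0+6·1+4·6 = 30
R: 6·8 = 48 | 5·0+6·4+4·6 = 48
gcd(6,5,6,4) = 1

Coefficients: [6, 5, 6, 4]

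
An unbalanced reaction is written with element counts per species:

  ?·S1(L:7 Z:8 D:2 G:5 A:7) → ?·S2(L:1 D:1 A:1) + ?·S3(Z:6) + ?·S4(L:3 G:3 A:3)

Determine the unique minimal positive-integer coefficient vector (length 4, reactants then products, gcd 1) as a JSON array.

L: 3·7 = 21 | 6·1+4·0+5·3 = 21
Z: 3·8 = 24 | 6·0+4·6+5·0 = 24
D: 3·2 = 6 | 6·1+4·0+5·0 = 6
G: 3·5 = 15 | 6·0+4·0+5·3 = 15
A: 3·7 = 21 | 6·1+4·0+5·3 = 21
gcd(3,6,4,5) = 1

Coefficients: [3, 6, 4, 5]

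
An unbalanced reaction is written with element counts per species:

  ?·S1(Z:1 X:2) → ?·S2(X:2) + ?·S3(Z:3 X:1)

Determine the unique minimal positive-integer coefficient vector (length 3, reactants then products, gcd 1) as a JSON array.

Coefficients: [6, 5, 2]

Z: 6·1 = 6 | 5·0+2·3 = 6
X: 6·2 = 12 | 5·2+2·1 = 12
gcd(6,5,2) = 1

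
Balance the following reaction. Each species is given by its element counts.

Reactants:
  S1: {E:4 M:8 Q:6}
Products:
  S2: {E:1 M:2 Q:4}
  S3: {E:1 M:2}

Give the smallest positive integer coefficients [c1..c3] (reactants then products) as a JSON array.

E: 2·4 = 8 | 3·1+5·1 = 8
M: 2·8 = 16 | 3·2+5·2 = 16
Q: 2·6 = 12 | 3·4+5·0 = 12
gcd(2,3,5) = 1

Coefficients: [2, 3, 5]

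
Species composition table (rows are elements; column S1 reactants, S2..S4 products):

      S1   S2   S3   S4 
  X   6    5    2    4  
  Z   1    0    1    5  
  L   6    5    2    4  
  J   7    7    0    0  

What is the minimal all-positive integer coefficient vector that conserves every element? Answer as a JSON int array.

X: 6·6 = 36 | 6·5+1·2+1·4 = 36
Z: 6·1 = 6 | 6·0+1·1+1·5 = 6
L: 6·6 = 36 | 6·5+1·2+1·4 = 36
J: 6·7 = 42 | 6·7+1·0+1·0 = 42
gcd(6,6,1,1) = 1

Coefficients: [6, 6, 1, 1]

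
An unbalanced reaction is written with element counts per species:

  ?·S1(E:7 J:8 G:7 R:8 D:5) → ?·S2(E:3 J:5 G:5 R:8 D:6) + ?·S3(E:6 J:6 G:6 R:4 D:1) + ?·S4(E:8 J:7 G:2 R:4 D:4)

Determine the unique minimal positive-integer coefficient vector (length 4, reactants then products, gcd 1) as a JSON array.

E: 5·7 = 35 | 3·3+3·6+1·8 = 35
J: 5·8 = 40 | 3·5+3·6+1·7 = 40
G: 5·7 = 35 | 3·5+3·6+1·2 = 35
R: 5·8 = 40 | 3·8+3·4+1·4 = 40
D: 5·5 = 25 | 3·6+3·1+1·4 = 25
gcd(5,3,3,1) = 1

Coefficients: [5, 3, 3, 1]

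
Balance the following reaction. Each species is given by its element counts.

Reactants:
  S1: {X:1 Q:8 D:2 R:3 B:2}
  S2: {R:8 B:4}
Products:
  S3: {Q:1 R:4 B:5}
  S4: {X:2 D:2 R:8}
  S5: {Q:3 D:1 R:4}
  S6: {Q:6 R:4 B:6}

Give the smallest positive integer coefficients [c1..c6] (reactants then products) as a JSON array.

X: 4·1+5·0 = 4 | 2·0+2·2+4·0+3·0 = 4
Q: 4·8+5·0 = 32 | 2·1+2·0+4·3+3·6 = 32
D: 4·2+5·0 = 8 | 2·0+2·2+4·1+3·0 = 8
R: 4·3+5·8 = 52 | 2·4+2·8+4·4+3·4 = 52
B: 4·2+5·4 = 28 | 2·5+2·0+4·0+3·6 = 28
gcd(4,5,2,2,4,3) = 1

Coefficients: [4, 5, 2, 2, 4, 3]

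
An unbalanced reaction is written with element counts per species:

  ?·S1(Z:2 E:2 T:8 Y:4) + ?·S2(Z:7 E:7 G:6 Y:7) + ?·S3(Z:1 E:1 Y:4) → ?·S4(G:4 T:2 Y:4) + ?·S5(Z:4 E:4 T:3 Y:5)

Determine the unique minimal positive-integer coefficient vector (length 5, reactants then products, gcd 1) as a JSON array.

Z: 3·2+2·7+4·1 = 24 | 3·0+6·4 = 24
E: 3·2+2·7+4·1 = 24 | 3·0+6·4 = 24
G: 3·0+2·6+4·0 = 12 | 3·4+6·0 = 12
T: 3·8+2·0+4·0 = 24 | 3·2+6·3 = 24
Y: 3·4+2·7+4·4 = 42 | 3·4+6·5 = 42
gcd(3,2,4,3,6) = 1

Coefficients: [3, 2, 4, 3, 6]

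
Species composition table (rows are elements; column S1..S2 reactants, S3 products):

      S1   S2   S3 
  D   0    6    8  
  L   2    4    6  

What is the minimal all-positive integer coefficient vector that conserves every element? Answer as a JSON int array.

Coefficients: [1, 4, 3]

D: 1·0+4·6 = 24 | 3·8 = 24
L: 1·2+4·4 = 18 | 3·6 = 18
gcd(1,4,3) = 1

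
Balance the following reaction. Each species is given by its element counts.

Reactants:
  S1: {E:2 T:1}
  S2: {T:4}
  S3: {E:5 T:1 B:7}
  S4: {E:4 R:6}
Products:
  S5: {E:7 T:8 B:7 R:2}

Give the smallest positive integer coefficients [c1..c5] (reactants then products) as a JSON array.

Coefficients: [1, 5, 3, 1, 3]

E: 1·2+5·0+3·5+1·4 = 21 | 3·7 = 21
T: 1·1+5·4+3·1+1·0 = 24 | 3·8 = 24
B: 1·0+5·0+3·7+1·0 = 21 | 3·7 = 21
R: 1·0+5·0+3·0+1·6 = 6 | 3·2 = 6
gcd(1,5,3,1,3) = 1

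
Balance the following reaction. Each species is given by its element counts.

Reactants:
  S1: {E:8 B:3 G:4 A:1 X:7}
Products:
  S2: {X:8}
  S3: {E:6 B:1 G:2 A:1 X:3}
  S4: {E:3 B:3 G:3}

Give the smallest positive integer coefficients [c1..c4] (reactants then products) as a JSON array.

Coefficients: [6, 3, 6, 4]

E: 6·8 = 48 | 3·0+6·6+4·3 = 48
B: 6·3 = 18 | 3·0+6·1+4·3 = 18
G: 6·4 = 24 | 3·0+6·2+4·3 = 24
A: 6·1 = 6 | 3·0+6·1+4·0 = 6
X: 6·7 = 42 | 3·8+6·3+4·0 = 42
gcd(6,3,6,4) = 1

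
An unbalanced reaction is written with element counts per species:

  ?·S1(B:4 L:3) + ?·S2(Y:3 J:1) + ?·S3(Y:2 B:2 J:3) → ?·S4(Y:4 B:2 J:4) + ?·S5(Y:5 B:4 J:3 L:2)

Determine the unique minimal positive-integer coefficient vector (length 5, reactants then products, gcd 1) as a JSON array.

Coefficients: [2, 5, 4, 2, 3]

Y: 2·0+5·3+4·2 = 23 | 2·4+3·5 = 23
B: 2·4+5·0+4·2 = 16 | 2·2+3·4 = 16
J: 2·0+5·1+4·3 = 17 | 2·4+3·3 = 17
L: 2·3+5·0+4·0 = 6 | 2·0+3·2 = 6
gcd(2,5,4,2,3) = 1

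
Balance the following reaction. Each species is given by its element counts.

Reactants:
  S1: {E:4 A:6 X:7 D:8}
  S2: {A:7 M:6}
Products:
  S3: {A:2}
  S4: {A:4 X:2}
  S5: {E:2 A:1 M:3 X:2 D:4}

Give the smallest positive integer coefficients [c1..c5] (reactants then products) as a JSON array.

Coefficients: [2, 2, 5, 3, 4]

E: 2·4+2·0 = 8 | 5·0+3·0+4·2 = 8
A: 2·6+2·7 = 26 | 5·2+3·4+4·1 = 26
M: 2·0+2·6 = 12 | 5·0+3·0+4·3 = 12
X: 2·7+2·0 = 14 | 5·0+3·2+4·2 = 14
D: 2·8+2·0 = 16 | 5·0+3·0+4·4 = 16
gcd(2,2,5,3,4) = 1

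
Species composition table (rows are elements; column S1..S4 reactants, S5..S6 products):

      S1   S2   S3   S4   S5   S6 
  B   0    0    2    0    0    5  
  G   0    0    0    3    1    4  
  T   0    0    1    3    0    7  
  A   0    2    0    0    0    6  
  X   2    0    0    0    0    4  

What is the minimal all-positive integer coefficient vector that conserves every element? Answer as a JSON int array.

B: 4·0+6·0+5·2+3·0 = 10 | 1·0+2·5 = 10
G: 4·0+6·0+5·0+3·3 = 9 | 1·1+2·4 = 9
T: 4·0+6·0+5·1+3·3 = 14 | 1·0+2·7 = 14
A: 4·0+6·2+5·0+3·0 = 12 | 1·0+2·6 = 12
X: 4·2+6·0+5·0+3·0 = 8 | 1·0+2·4 = 8
gcd(4,6,5,3,1,2) = 1

Coefficients: [4, 6, 5, 3, 1, 2]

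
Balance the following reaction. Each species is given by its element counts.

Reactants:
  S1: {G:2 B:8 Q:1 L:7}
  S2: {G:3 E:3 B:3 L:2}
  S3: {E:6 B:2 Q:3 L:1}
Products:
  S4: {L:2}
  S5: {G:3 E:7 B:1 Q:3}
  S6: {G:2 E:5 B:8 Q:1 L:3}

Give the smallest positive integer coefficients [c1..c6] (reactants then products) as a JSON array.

Coefficients: [1, 6, 5, 6, 4, 4]

G: 1·2+6·3+5·0 = 20 | 6·0+4·3+4·2 = 20
E: 1·0+6·3+5·6 = 48 | 6·0+4·7+4·5 = 48
B: 1·8+6·3+5·2 = 36 | 6·0+4·1+4·8 = 36
Q: 1·1+6·0+5·3 = 16 | 6·0+4·3+4·1 = 16
L: 1·7+6·2+5·1 = 24 | 6·2+4·0+4·3 = 24
gcd(1,6,5,6,4,4) = 1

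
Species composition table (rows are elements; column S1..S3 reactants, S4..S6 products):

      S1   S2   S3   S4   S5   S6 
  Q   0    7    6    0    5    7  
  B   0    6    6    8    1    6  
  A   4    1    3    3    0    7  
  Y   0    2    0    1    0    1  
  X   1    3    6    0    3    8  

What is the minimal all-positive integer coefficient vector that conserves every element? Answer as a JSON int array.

Coefficients: [3, 3, 5, 3, 6, 3]

Q: 3·0+3·7+5·6 = 51 | 3·0+6·5+3·7 = 51
B: 3·0+3·6+5·6 = 48 | 3·8+6·1+3·6 = 48
A: 3·4+3·1+5·3 = 30 | 3·3+6·0+3·7 = 30
Y: 3·0+3·2+5·0 = 6 | 3·1+6·0+3·1 = 6
X: 3·1+3·3+5·6 = 42 | 3·0+6·3+3·8 = 42
gcd(3,3,5,3,6,3) = 1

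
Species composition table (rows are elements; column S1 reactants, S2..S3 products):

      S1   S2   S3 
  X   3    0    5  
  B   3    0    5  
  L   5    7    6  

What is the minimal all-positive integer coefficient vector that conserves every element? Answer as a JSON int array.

Coefficients: [5, 1, 3]

X: 5·3 = 15 | 1·0+3·5 = 15
B: 5·3 = 15 | 1·0+3·5 = 15
L: 5·5 = 25 | 1·7+3·6 = 25
gcd(5,1,3) = 1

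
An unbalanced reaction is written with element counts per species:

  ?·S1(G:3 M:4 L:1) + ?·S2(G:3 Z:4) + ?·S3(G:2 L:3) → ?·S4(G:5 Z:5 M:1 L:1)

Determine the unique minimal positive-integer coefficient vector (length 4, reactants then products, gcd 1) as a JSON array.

G: 1·3+5·3+1·2 = 20 | 4·5 = 20
Z: 1·0+5·4+1·0 = 20 | 4·5 = 20
M: 1·4+5·0+1·0 = 4 | 4·1 = 4
L: 1·1+5·0+1·3 = 4 | 4·1 = 4
gcd(1,5,1,4) = 1

Coefficients: [1, 5, 1, 4]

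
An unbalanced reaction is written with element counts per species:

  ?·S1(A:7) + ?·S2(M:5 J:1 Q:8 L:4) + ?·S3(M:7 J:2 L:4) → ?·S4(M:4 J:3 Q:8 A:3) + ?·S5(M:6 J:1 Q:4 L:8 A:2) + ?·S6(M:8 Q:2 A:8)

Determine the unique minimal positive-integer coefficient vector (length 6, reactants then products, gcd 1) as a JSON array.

M: 5·0+6·5+4·7 = 58 | 3·4+5·6+2·8 = 58
J: 5·0+6·1+4·2 = 14 | 3·3+5·1+2·0 = 14
Q: 5·0+6·8+4·0 = 48 | 3·8+5·4+2·2 = 48
L: 5·0+6·4+4·4 = 40 | 3·0+5·8+2·0 = 40
A: 5·7+6·0+4·0 = 35 | 3·3+5·2+2·8 = 35
gcd(5,6,4,3,5,2) = 1

Coefficients: [5, 6, 4, 3, 5, 2]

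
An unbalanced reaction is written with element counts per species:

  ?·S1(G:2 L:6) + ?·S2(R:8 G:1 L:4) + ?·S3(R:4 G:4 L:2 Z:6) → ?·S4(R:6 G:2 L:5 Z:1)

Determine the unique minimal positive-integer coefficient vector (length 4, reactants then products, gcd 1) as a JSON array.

R: 2·0+4·8+1·4 = 36 | 6·6 = 36
G: 2·2+4·1+1·4 = 12 | 6·2 = 12
L: 2·6+4·4+1·2 = 30 | 6·5 = 30
Z: 2·0+4·0+1·6 = 6 | 6·1 = 6
gcd(2,4,1,6) = 1

Coefficients: [2, 4, 1, 6]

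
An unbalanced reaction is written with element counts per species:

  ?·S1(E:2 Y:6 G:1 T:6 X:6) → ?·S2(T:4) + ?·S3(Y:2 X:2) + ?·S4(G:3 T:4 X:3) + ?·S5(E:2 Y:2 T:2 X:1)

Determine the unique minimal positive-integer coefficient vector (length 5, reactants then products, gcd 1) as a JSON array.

Coefficients: [3, 2, 6, 1, 3]

E: 3·2 = 6 | 2·0+6·0+1·0+3·2 = 6
Y: 3·6 = 18 | 2·0+6·2+1·0+3·2 = 18
G: 3·1 = 3 | 2·0+6·0+1·3+3·0 = 3
T: 3·6 = 18 | 2·4+6·0+1·4+3·2 = 18
X: 3·6 = 18 | 2·0+6·2+1·3+3·1 = 18
gcd(3,2,6,1,3) = 1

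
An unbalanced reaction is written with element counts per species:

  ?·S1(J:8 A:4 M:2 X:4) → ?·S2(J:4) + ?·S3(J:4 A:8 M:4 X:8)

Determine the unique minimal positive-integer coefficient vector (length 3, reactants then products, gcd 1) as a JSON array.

Coefficients: [2, 3, 1]

J: 2·8 = 16 | 3·4+1·4 = 16
A: 2·4 = 8 | 3·0+1·8 = 8
M: 2·2 = 4 | 3·0+1·4 = 4
X: 2·4 = 8 | 3·0+1·8 = 8
gcd(2,3,1) = 1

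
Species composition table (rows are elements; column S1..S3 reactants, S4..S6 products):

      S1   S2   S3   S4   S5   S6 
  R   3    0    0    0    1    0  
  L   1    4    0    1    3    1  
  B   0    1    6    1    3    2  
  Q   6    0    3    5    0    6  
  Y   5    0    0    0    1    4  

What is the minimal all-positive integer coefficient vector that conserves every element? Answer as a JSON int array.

R: 2·3+5·0+3·0 = 6 | 3·0+6·1+1·0 = 6
L: 2·1+5·4+3·0 = 22 | 3·1+6·3+1·1 = 22
B: 2·0+5·1+3·6 = 23 | 3·1+6·3+1·2 = 23
Q: 2·6+5·0+3·3 = 21 | 3·5+6·0+1·6 = 21
Y: 2·5+5·0+3·0 = 10 | 3·0+6·1+1·4 = 10
gcd(2,5,3,3,6,1) = 1

Coefficients: [2, 5, 3, 3, 6, 1]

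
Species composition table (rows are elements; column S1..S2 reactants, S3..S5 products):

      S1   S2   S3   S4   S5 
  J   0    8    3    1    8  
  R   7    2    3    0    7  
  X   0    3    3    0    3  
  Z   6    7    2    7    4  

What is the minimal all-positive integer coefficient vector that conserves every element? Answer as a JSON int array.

J: 3·0+5·8 = 40 | 1·3+5·1+4·8 = 40
R: 3·7+5·2 = 31 | 1·3+5·0+4·7 = 31
X: 3·0+5·3 = 15 | 1·3+5·0+4·3 = 15
Z: 3·6+5·7 = 53 | 1·2+5·7+4·4 = 53
gcd(3,5,1,5,4) = 1

Coefficients: [3, 5, 1, 5, 4]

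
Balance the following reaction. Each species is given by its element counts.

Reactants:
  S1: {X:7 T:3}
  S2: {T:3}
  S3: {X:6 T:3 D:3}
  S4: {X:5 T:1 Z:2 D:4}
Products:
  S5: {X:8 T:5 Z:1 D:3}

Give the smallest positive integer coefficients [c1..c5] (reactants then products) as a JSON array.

X: 3·7+4·0+2·6+3·5 = 48 | 6·8 = 48
T: 3·3+4·3+2·3+3·1 = 30 | 6·5 = 30
Z: 3·0+4·0+2·0+3·2 = 6 | 6·1 = 6
D: 3·0+4·0+2·3+3·4 = 18 | 6·3 = 18
gcd(3,4,2,3,6) = 1

Coefficients: [3, 4, 2, 3, 6]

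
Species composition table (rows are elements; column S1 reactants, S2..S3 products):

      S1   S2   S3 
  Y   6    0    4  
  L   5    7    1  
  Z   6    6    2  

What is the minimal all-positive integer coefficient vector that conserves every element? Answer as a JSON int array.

Y: 2·6 = 12 | 1·0+3·4 = 12
L: 2·5 = 10 | 1·7+3·1 = 10
Z: 2·6 = 12 | 1·6+3·2 = 12
gcd(2,1,3) = 1

Coefficients: [2, 1, 3]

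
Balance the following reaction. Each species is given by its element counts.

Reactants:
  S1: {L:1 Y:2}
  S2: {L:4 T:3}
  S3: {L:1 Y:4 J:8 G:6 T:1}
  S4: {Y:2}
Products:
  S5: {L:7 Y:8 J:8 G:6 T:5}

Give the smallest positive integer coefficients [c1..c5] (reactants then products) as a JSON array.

L: 2·1+4·4+3·1+4·0 = 21 | 3·7 = 21
Y: 2·2+4·0+3·4+4·2 = 24 | 3·8 = 24
J: 2·0+4·0+3·8+4·0 = 24 | 3·8 = 24
G: 2·0+4·0+3·6+4·0 = 18 | 3·6 = 18
T: 2·0+4·3+3·1+4·0 = 15 | 3·5 = 15
gcd(2,4,3,4,3) = 1

Coefficients: [2, 4, 3, 4, 3]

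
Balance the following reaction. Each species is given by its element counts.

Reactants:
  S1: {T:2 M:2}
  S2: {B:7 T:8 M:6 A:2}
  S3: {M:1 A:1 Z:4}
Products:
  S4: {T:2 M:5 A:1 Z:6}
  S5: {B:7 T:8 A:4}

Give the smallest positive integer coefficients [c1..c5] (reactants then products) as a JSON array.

Coefficients: [4, 1, 6, 4, 1]

B: 4·0+1·7+6·0 = 7 | 4·0+1·7 = 7
T: 4·2+1·8+6·0 = 16 | 4·2+1·8 = 16
M: 4·2+1·6+6·1 = 20 | 4·5+1·0 = 20
A: 4·0+1·2+6·1 = 8 | 4·1+1·4 = 8
Z: 4·0+1·0+6·4 = 24 | 4·6+1·0 = 24
gcd(4,1,6,4,1) = 1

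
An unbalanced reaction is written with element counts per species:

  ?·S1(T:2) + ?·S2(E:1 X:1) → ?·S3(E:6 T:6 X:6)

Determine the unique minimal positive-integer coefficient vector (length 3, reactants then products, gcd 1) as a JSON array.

E: 3·0+6·1 = 6 | 1·6 = 6
T: 3·2+6·0 = 6 | 1·6 = 6
X: 3·0+6·1 = 6 | 1·6 = 6
gcd(3,6,1) = 1

Coefficients: [3, 6, 1]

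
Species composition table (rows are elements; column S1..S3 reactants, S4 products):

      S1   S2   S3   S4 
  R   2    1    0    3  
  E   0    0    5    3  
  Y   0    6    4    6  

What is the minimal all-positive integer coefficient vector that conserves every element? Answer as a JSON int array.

Coefficients: [6, 3, 3, 5]

R: 6·2+3·1+3·0 = 15 | 5·3 = 15
E: 6·0+3·0+3·5 = 15 | 5·3 = 15
Y: 6·0+3·6+3·4 = 30 | 5·6 = 30
gcd(6,3,3,5) = 1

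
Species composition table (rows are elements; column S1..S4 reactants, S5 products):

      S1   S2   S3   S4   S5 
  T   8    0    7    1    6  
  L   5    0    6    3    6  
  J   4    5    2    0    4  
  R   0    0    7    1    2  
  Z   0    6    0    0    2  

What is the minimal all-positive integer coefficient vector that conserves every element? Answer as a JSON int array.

Coefficients: [3, 2, 1, 5, 6]

T: 3·8+2·0+1·7+5·1 = 36 | 6·6 = 36
L: 3·5+2·0+1·6+5·3 = 36 | 6·6 = 36
J: 3·4+2·5+1·2+5·0 = 24 | 6·4 = 24
R: 3·0+2·0+1·7+5·1 = 12 | 6·2 = 12
Z: 3·0+2·6+1·0+5·0 = 12 | 6·2 = 12
gcd(3,2,1,5,6) = 1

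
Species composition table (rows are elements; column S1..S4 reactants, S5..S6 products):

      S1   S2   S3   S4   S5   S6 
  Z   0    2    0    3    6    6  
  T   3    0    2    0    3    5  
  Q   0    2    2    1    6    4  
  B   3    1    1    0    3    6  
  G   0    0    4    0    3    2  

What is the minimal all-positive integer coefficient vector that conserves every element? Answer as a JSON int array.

Coefficients: [5, 6, 3, 6, 2, 3]

Z: 5·0+6·2+3·0+6·3 = 30 | 2·6+3·6 = 30
T: 5·3+6·0+3·2+6·0 = 21 | 2·3+3·5 = 21
Q: 5·0+6·2+3·2+6·1 = 24 | 2·6+3·4 = 24
B: 5·3+6·1+3·1+6·0 = 24 | 2·3+3·6 = 24
G: 5·0+6·0+3·4+6·0 = 12 | 2·3+3·2 = 12
gcd(5,6,3,6,2,3) = 1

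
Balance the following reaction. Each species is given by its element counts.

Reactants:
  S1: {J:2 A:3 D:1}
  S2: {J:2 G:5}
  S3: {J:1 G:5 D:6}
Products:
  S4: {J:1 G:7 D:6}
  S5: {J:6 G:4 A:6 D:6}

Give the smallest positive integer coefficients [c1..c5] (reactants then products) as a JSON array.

Coefficients: [6, 2, 6, 4, 3]

J: 6·2+2·2+6·1 = 22 | 4·1+3·6 = 22
G: 6·0+2·5+6·5 = 40 | 4·7+3·4 = 40
A: 6·3+2·0+6·0 = 18 | 4·0+3·6 = 18
D: 6·1+2·0+6·6 = 42 | 4·6+3·6 = 42
gcd(6,2,6,4,3) = 1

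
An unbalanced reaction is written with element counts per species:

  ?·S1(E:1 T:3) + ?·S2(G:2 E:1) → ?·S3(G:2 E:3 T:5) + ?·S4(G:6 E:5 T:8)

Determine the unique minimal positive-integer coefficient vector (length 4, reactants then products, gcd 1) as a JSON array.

G: 6·0+5·2 = 10 | 2·2+1·6 = 10
E: 6·1+5·1 = 11 | 2·3+1·5 = 11
T: 6·3+5·0 = 18 | 2·5+1·8 = 18
gcd(6,5,2,1) = 1

Coefficients: [6, 5, 2, 1]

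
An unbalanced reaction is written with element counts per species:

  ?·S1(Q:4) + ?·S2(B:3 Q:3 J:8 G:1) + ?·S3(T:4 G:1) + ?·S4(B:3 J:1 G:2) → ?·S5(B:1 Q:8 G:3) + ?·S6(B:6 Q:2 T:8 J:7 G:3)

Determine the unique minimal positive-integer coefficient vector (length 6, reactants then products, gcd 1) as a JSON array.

B: 6·0+2·3+6·0+5·3 = 21 | 3·1+3·6 = 21
Q: 6·4+2·3+6·0+5·0 = 30 | 3·8+3·2 = 30
T: 6·0+2·0+6·4+5·0 = 24 | 3·0+3·8 = 24
J: 6·0+2·8+6·0+5·1 = 21 | 3·0+3·7 = 21
G: 6·0+2·1+6·1+5·2 = 18 | 3·3+3·3 = 18
gcd(6,2,6,5,3,3) = 1

Coefficients: [6, 2, 6, 5, 3, 3]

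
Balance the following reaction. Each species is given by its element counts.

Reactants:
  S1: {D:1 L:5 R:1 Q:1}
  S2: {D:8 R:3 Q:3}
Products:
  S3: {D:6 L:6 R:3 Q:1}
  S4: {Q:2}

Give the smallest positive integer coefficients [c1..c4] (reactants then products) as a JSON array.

D: 6·1+3·8 = 30 | 5·6+5·0 = 30
L: 6·5+3·0 = 30 | 5·6+5·0 = 30
R: 6·1+3·3 = 15 | 5·3+5·0 = 15
Q: 6·1+3·3 = 15 | 5·1+5·2 = 15
gcd(6,3,5,5) = 1

Coefficients: [6, 3, 5, 5]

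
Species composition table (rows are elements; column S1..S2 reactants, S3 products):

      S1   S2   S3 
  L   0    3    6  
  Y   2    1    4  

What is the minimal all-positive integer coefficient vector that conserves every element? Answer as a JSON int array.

L: 1·0+2·3 = 6 | 1·6 = 6
Y: 1·2+2·1 = 4 | 1·4 = 4
gcd(1,2,1) = 1

Coefficients: [1, 2, 1]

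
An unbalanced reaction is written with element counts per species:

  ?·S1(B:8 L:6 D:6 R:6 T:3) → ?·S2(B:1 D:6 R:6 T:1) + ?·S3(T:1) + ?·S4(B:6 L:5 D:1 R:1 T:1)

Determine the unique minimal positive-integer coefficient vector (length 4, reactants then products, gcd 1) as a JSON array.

Coefficients: [5, 4, 5, 6]

B: 5·8 = 40 | 4·1+5·0+6·6 = 40
L: 5·6 = 30 | 4·0+5·0+6·5 = 30
D: 5·6 = 30 | 4·6+5·0+6·1 = 30
R: 5·6 = 30 | 4·6+5·0+6·1 = 30
T: 5·3 = 15 | 4·1+5·1+6·1 = 15
gcd(5,4,5,6) = 1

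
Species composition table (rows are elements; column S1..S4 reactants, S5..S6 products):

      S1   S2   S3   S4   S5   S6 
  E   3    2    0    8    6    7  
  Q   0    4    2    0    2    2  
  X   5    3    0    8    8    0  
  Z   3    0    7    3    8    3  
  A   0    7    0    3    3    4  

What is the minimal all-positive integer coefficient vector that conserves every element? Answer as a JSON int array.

E: 1·3+1·2+4·0+4·8 = 37 | 5·6+1·7 = 37
Q: 1·0+1·4+4·2+4·0 = 12 | 5·2+1·2 = 12
X: 1·5+1·3+4·0+4·8 = 40 | 5·8+1·0 = 40
Z: 1·3+1·0+4·7+4·3 = 43 | 5·8+1·3 = 43
A: 1·0+1·7+4·0+4·3 = 19 | 5·3+1·4 = 19
gcd(1,1,4,4,5,1) = 1

Coefficients: [1, 1, 4, 4, 5, 1]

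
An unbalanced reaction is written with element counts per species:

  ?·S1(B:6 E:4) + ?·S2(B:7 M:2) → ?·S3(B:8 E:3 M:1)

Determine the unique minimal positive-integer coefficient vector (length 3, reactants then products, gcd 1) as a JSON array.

B: 3·6+2·7 = 32 | 4·8 = 32
E: 3·4+2·0 = 12 | 4·3 = 12
M: 3·0+2·2 = 4 | 4·1 = 4
gcd(3,2,4) = 1

Coefficients: [3, 2, 4]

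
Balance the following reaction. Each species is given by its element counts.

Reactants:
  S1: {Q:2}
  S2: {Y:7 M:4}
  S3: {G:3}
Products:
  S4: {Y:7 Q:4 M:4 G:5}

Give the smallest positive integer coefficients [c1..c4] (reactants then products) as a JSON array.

Coefficients: [6, 3, 5, 3]

Y: 6·0+3·7+5·0 = 21 | 3·7 = 21
Q: 6·2+3·0+5·0 = 12 | 3·4 = 12
M: 6·0+3·4+5·0 = 12 | 3·4 = 12
G: 6·0+3·0+5·3 = 15 | 3·5 = 15
gcd(6,3,5,3) = 1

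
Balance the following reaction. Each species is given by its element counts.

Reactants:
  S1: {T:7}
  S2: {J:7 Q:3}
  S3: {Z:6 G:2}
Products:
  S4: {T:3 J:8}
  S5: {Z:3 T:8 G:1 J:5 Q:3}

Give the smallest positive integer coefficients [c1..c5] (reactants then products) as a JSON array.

Z: 5·0+4·0+2·6 = 12 | 1·0+4·3 = 12
T: 5·7+4·0+2·0 = 35 | 1·3+4·8 = 35
G: 5·0+4·0+2·2 = 4 | 1·0+4·1 = 4
J: 5·0+4·7+2·0 = 28 | 1·8+4·5 = 28
Q: 5·0+4·3+2·0 = 12 | 1·0+4·3 = 12
gcd(5,4,2,1,4) = 1

Coefficients: [5, 4, 2, 1, 4]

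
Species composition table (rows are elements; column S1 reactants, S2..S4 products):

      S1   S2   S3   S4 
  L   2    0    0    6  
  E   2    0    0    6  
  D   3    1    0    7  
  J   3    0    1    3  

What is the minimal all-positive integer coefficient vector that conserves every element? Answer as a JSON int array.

L: 3·2 = 6 | 2·0+6·0+1·6 = 6
E: 3·2 = 6 | 2·0+6·0+1·6 = 6
D: 3·3 = 9 | 2·1+6·0+1·7 = 9
J: 3·3 = 9 | 2·0+6·1+1·3 = 9
gcd(3,2,6,1) = 1

Coefficients: [3, 2, 6, 1]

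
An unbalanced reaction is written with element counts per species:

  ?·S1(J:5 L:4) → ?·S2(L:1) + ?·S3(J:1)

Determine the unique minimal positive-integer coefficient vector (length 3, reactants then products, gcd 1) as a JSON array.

J: 1·5 = 5 | 4·0+5·1 = 5
L: 1·4 = 4 | 4·1+5·0 = 4
gcd(1,4,5) = 1

Coefficients: [1, 4, 5]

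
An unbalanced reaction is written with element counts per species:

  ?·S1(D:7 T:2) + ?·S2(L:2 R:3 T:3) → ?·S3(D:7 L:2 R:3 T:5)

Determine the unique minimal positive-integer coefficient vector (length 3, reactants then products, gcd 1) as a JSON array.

D: 1·7+1·0 = 7 | 1·7 = 7
L: 1·0+1·2 = 2 | 1·2 = 2
R: 1·0+1·3 = 3 | 1·3 = 3
T: 1·2+1·3 = 5 | 1·5 = 5
gcd(1,1,1) = 1

Coefficients: [1, 1, 1]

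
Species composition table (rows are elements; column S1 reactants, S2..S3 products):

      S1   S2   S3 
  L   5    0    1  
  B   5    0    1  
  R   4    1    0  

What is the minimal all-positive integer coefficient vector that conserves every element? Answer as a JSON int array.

Coefficients: [1, 4, 5]

L: 1·5 = 5 | 4·0+5·1 = 5
B: 1·5 = 5 | 4·0+5·1 = 5
R: 1·4 = 4 | 4·1+5·0 = 4
gcd(1,4,5) = 1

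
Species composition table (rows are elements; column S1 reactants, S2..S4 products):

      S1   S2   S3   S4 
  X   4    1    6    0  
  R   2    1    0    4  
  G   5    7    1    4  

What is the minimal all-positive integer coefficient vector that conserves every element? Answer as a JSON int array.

X: 5·4 = 20 | 2·1+3·6+2·0 = 20
R: 5·2 = 10 | 2·1+3·0+2·4 = 10
G: 5·5 = 25 | 2·7+3·1+2·4 = 25
gcd(5,2,3,2) = 1

Coefficients: [5, 2, 3, 2]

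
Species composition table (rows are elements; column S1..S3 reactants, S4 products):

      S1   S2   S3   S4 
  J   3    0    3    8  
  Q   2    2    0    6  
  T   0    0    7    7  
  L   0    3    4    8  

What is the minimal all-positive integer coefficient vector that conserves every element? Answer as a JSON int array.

Coefficients: [5, 4, 3, 3]

J: 5·3+4·0+3·3 = 24 | 3·8 = 24
Q: 5·2+4·2+3·0 = 18 | 3·6 = 18
T: 5·0+4·0+3·7 = 21 | 3·7 = 21
L: 5·0+4·3+3·4 = 24 | 3·8 = 24
gcd(5,4,3,3) = 1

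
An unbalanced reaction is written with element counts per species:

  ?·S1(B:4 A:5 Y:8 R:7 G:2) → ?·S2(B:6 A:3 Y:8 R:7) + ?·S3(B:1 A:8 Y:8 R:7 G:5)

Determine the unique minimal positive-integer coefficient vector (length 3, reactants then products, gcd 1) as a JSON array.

B: 5·4 = 20 | 3·6+2·1 = 20
A: 5·5 = 25 | 3·3+2·8 = 25
Y: 5·8 = 40 | 3·8+2·8 = 40
R: 5·7 = 35 | 3·7+2·7 = 35
G: 5·2 = 10 | 3·0+2·5 = 10
gcd(5,3,2) = 1

Coefficients: [5, 3, 2]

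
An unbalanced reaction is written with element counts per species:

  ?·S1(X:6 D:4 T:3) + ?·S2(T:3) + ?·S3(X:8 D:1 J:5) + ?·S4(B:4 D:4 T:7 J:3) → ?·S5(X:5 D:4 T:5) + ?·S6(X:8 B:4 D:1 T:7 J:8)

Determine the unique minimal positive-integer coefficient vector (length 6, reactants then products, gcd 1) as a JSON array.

X: 5·6+5·0+1·8+1·0 = 38 | 6·5+1·8 = 38
B: 5·0+5·0+1·0+1·4 = 4 | 6·0+1·4 = 4
D: 5·4+5·0+1·1+1·4 = 25 | 6·4+1·1 = 25
T: 5·3+5·3+1·0+1·7 = 37 | 6·5+1·7 = 37
J: 5·0+5·0+1·5+1·3 = 8 | 6·0+1·8 = 8
gcd(5,5,1,1,6,1) = 1

Coefficients: [5, 5, 1, 1, 6, 1]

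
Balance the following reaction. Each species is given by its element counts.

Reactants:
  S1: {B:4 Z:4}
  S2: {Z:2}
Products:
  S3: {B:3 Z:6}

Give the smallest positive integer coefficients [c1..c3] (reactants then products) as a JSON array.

B: 3·4+6·0 = 12 | 4·3 = 12
Z: 3·4+6·2 = 24 | 4·6 = 24
gcd(3,6,4) = 1

Coefficients: [3, 6, 4]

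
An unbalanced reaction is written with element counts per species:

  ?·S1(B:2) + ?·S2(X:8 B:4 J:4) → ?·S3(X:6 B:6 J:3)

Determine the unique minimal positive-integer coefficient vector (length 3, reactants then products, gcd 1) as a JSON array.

X: 6·0+3·8 = 24 | 4·6 = 24
B: 6·2+3·4 = 24 | 4·6 = 24
J: 6·0+3·4 = 12 | 4·3 = 12
gcd(6,3,4) = 1

Coefficients: [6, 3, 4]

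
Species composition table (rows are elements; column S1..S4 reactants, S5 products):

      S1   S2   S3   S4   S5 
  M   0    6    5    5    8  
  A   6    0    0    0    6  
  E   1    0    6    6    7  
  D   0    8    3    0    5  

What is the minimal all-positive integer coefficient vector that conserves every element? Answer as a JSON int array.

Coefficients: [6, 3, 2, 4, 6]

M: 6·0+3·6+2·5+4·5 = 48 | 6·8 = 48
A: 6·6+3·0+2·0+4·0 = 36 | 6·6 = 36
E: 6·1+3·0+2·6+4·6 = 42 | 6·7 = 42
D: 6·0+3·8+2·3+4·0 = 30 | 6·5 = 30
gcd(6,3,2,4,6) = 1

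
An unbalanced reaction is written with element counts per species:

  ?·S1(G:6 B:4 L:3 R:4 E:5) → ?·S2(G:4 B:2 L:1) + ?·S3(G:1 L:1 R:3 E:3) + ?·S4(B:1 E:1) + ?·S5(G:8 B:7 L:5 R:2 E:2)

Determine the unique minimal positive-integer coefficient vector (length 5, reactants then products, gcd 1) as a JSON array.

G: 5·6 = 30 | 4·4+6·1+5·0+1·8 = 30
B: 5·4 = 20 | 4·2+6·0+5·1+1·7 = 20
L: 5·3 = 15 | 4·1+6·1+5·0+1·5 = 15
R: 5·4 = 20 | 4·0+6·3+5·0+1·2 = 20
E: 5·5 = 25 | 4·0+6·3+5·1+1·2 = 25
gcd(5,4,6,5,1) = 1

Coefficients: [5, 4, 6, 5, 1]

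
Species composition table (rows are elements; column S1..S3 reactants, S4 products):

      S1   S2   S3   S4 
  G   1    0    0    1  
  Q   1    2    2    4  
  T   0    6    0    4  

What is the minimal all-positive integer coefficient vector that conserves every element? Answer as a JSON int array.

Coefficients: [6, 4, 5, 6]

G: 6·1+4·0+5·0 = 6 | 6·1 = 6
Q: 6·1+4·2+5·2 = 24 | 6·4 = 24
T: 6·0+4·6+5·0 = 24 | 6·4 = 24
gcd(6,4,5,6) = 1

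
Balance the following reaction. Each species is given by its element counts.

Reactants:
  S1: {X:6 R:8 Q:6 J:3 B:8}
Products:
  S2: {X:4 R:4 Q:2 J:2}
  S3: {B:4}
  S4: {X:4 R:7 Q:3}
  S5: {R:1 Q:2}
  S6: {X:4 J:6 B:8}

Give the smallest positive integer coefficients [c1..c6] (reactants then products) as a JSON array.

Coefficients: [4, 3, 6, 2, 6, 1]

X: 4·6 = 24 | 3·4+6·0+2·4+6·0+1·4 = 24
R: 4·8 = 32 | 3·4+6·0+2·7+6·1+1·0 = 32
Q: 4·6 = 24 | 3·2+6·0+2·3+6·2+1·0 = 24
J: 4·3 = 12 | 3·2+6·0+2·0+6·0+1·6 = 12
B: 4·8 = 32 | 3·0+6·4+2·0+6·0+1·8 = 32
gcd(4,3,6,2,6,1) = 1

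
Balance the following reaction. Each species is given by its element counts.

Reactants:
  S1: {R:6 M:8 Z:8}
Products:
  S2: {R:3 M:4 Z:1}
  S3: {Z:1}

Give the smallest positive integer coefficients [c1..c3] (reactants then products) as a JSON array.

Coefficients: [1, 2, 6]

R: 1·6 = 6 | 2·3+6·0 = 6
M: 1·8 = 8 | 2·4+6·0 = 8
Z: 1·8 = 8 | 2·1+6·1 = 8
gcd(1,2,6) = 1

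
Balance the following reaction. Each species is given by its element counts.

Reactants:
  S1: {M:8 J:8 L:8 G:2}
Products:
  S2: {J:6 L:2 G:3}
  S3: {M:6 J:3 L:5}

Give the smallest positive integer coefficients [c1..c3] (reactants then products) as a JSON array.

M: 3·8 = 24 | 2·0+4·6 = 24
J: 3·8 = 24 | 2·6+4·3 = 24
L: 3·8 = 24 | 2·2+4·5 = 24
G: 3·2 = 6 | 2·3+4·0 = 6
gcd(3,2,4) = 1

Coefficients: [3, 2, 4]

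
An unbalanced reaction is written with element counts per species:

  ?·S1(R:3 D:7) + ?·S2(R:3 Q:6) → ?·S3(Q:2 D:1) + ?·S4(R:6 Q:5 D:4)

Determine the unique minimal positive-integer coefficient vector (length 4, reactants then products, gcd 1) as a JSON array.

R: 3·3+5·3 = 24 | 5·0+4·6 = 24
Q: 3·0+5·6 = 30 | 5·2+4·5 = 30
D: 3·7+5·0 = 21 | 5·1+4·4 = 21
gcd(3,5,5,4) = 1

Coefficients: [3, 5, 5, 4]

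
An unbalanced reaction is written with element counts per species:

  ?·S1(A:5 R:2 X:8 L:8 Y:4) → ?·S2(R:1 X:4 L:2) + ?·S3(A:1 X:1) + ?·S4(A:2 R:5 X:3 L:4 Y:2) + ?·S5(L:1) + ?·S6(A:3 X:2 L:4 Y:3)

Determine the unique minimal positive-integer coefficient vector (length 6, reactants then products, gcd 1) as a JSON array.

Coefficients: [5, 5, 5, 1, 2, 6]

A: 5·5 = 25 | 5·0+5·1+1·2+2·0+6·3 = 25
R: 5·2 = 10 | 5·1+5·0+1·5+2·0+6·0 = 10
X: 5·8 = 40 | 5·4+5·1+1·3+2·0+6·2 = 40
L: 5·8 = 40 | 5·2+5·0+1·4+2·1+6·4 = 40
Y: 5·4 = 20 | 5·0+5·0+1·2+2·0+6·3 = 20
gcd(5,5,5,1,2,6) = 1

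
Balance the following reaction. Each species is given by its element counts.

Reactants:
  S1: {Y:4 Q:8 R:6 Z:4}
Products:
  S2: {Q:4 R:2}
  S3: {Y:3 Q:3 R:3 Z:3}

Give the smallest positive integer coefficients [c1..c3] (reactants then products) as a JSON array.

Y: 3·4 = 12 | 3·0+4·3 = 12
Q: 3·8 = 24 | 3·4+4·3 = 24
R: 3·6 = 18 | 3·2+4·3 = 18
Z: 3·4 = 12 | 3·0+4·3 = 12
gcd(3,3,4) = 1

Coefficients: [3, 3, 4]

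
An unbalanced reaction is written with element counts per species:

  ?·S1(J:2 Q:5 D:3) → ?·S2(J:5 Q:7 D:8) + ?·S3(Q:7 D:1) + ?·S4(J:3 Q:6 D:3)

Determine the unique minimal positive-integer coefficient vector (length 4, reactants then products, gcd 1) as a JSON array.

J: 4·2 = 8 | 1·5+1·0+1·3 = 8
Q: 4·5 = 20 | 1·7+1·7+1·6 = 20
D: 4·3 = 12 | 1·8+1·1+1·3 = 12
gcd(4,1,1,1) = 1

Coefficients: [4, 1, 1, 1]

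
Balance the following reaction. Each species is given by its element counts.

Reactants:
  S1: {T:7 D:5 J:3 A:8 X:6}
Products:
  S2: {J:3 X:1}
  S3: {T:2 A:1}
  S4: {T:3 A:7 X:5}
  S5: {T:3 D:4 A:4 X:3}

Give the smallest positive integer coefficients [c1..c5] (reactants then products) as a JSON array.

T: 4·7 = 28 | 4·0+5·2+1·3+5·3 = 28
D: 4·5 = 20 | 4·0+5·0+1·0+5·4 = 20
J: 4·3 = 12 | 4·3+5·0+1·0+5·0 = 12
A: 4·8 = 32 | 4·0+5·1+1·7+5·4 = 32
X: 4·6 = 24 | 4·1+5·0+1·5+5·3 = 24
gcd(4,4,5,1,5) = 1

Coefficients: [4, 4, 5, 1, 5]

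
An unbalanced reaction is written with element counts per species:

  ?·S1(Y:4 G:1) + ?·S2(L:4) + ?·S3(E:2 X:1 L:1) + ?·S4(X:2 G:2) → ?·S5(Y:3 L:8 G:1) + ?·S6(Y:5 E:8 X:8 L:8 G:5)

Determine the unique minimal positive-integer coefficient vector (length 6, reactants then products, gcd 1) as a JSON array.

Y: 2·4+3·0+4·0+2·0 = 8 | 1·3+1·5 = 8
E: 2·0+3·0+4·2+2·0 = 8 | 1·0+1·8 = 8
X: 2·0+3·0+4·1+2·2 = 8 | 1·0+1·8 = 8
L: 2·0+3·4+4·1+2·0 = 16 | 1·8+1·8 = 16
G: 2·1+3·0+4·0+2·2 = 6 | 1·1+1·5 = 6
gcd(2,3,4,2,1,1) = 1

Coefficients: [2, 3, 4, 2, 1, 1]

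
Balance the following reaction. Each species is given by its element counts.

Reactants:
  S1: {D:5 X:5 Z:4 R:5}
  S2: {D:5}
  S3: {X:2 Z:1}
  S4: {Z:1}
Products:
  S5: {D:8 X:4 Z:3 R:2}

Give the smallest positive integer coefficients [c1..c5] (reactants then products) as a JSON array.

Coefficients: [2, 6, 5, 2, 5]

D: 2·5+6·5+5·0+2·0 = 40 | 5·8 = 40
X: 2·5+6·0+5·2+2·0 = 20 | 5·4 = 20
Z: 2·4+6·0+5·1+2·1 = 15 | 5·3 = 15
R: 2·5+6·0+5·0+2·0 = 10 | 5·2 = 10
gcd(2,6,5,2,5) = 1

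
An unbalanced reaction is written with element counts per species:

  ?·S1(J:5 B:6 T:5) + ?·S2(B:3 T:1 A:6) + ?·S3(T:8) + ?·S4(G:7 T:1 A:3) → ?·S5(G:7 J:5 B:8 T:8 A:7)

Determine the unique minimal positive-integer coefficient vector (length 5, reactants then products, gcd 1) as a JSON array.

Coefficients: [6, 4, 1, 6, 6]

G: 6·0+4·0+1·0+6·7 = 42 | 6·7 = 42
J: 6·5+4·0+1·0+6·0 = 30 | 6·5 = 30
B: 6·6+4·3+1·0+6·0 = 48 | 6·8 = 48
T: 6·5+4·1+1·8+6·1 = 48 | 6·8 = 48
A: 6·0+4·6+1·0+6·3 = 42 | 6·7 = 42
gcd(6,4,1,6,6) = 1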